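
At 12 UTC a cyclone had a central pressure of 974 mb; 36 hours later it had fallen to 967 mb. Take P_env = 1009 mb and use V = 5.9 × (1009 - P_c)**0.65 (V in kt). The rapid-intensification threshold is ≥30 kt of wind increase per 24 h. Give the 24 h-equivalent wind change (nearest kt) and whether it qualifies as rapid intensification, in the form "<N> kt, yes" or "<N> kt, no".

V₁: ΔP = 35, V ≈ 5.9 × 35^0.65 ≈ 59.50 kt.
V₂: ΔP = 42, V ≈ 5.9 × 42^0.65 ≈ 66.98 kt.
ΔV over 36 h = 7.48 kt → 24 h equivalent = 7.48 × 24/36 ≈ 4.99 kt.
5 kt < 30 kt ⇒ not rapid intensification.

5 kt, no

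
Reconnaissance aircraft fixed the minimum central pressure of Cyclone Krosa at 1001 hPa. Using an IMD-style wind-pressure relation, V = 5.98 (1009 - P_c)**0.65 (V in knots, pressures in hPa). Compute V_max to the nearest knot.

ΔP = 1009 − 1001 = 8 hPa.
8^0.65 ≈ 3.864.
V ≈ 5.98 × 3.864 ≈ 23.1 kt.

23 kt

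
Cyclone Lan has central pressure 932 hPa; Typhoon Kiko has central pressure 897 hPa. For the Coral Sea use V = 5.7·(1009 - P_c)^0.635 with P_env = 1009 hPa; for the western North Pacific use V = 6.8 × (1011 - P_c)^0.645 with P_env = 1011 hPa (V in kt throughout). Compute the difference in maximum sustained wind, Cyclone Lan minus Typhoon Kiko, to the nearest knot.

Cyclone Lan: ΔP = 77; V ≈ 5.7 × 77^0.635 ≈ 89.91 kt.
Typhoon Kiko: ΔP = 114; V ≈ 6.8 × 114^0.645 ≈ 144.28 kt.
Difference ≈ 89.91 − 144.28 = -54.37 → -54 kt.

-54 kt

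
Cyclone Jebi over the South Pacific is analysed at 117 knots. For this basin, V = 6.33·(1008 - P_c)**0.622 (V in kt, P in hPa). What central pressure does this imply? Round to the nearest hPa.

ΔP = (V / 6.33)^(1/0.622) = (117/6.33)^1.608.
117/6.33 = 18.483; 18.483^1.608 ≈ 108.80 hPa.
P_c = 1008 − 108.80 = 899.20 ≈ 899 hPa.

899 hPa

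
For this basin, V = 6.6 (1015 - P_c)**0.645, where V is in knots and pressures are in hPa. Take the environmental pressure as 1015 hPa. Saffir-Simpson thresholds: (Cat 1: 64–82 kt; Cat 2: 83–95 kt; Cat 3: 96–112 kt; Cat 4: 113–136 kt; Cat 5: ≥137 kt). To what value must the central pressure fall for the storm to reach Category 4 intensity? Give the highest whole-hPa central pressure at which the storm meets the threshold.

Category 4 begins at V = 113 kt.
Required ΔP = (113/6.6)^(1/0.645) = 17.121^1.550 ≈ 81.74 hPa.
P_c ≤ 1015 − 81.74 = 933.26, so the highest integer P_c is 933 hPa.

933 hPa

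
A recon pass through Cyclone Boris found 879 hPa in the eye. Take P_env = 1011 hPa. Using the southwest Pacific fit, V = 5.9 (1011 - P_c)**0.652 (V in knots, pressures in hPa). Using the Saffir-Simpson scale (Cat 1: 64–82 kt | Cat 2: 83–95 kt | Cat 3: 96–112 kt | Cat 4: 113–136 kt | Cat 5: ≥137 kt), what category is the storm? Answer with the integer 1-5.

5

ΔP = 1011 − 879 = 132 hPa.
V ≈ 5.9 × 132^0.652 = 5.9 × 24.13 ≈ 142 kt.
142 kt falls in the Category 5 band.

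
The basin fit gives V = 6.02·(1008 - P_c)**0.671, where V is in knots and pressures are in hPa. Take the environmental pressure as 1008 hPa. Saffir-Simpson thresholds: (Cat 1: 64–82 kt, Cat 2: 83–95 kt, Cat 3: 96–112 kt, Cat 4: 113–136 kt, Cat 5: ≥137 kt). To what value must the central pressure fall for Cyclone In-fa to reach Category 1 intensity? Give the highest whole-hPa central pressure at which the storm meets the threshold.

974 hPa

Category 1 begins at V = 64 kt.
Required ΔP = (64/6.02)^(1/0.671) = 10.631^1.490 ≈ 33.88 hPa.
P_c ≤ 1008 − 33.88 = 974.12, so the highest integer P_c is 974 hPa.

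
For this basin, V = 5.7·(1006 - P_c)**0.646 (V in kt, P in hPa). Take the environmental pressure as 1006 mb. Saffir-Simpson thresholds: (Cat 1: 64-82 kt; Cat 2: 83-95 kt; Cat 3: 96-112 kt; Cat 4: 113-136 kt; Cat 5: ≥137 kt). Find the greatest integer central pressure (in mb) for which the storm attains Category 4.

904 mb

Category 4 begins at V = 113 kt.
Required ΔP = (113/5.7)^(1/0.646) = 19.825^1.548 ≈ 101.87 mb.
P_c ≤ 1006 − 101.87 = 904.13, so the highest integer P_c is 904 mb.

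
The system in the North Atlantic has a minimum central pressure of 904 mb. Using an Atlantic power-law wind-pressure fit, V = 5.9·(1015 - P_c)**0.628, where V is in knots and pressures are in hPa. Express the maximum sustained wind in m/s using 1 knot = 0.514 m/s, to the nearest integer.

58 m/s

ΔP = 1015 − 904 = 111 mb.
V ≈ 5.9 × 111^0.628 = 5.9 × 19.251 ≈ 113.583 kt.
113.583 × 0.514 ≈ 58.38 m/s → 58 m/s.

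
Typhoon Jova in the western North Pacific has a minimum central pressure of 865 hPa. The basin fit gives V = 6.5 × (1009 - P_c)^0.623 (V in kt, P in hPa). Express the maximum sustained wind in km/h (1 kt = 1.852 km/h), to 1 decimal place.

266.2 km/h

ΔP = 1009 − 865 = 144 hPa.
V ≈ 6.5 × 144^0.623 = 6.5 × 22.114 ≈ 143.739 kt.
143.739 × 1.852 ≈ 266.20 km/h → 266.2 km/h.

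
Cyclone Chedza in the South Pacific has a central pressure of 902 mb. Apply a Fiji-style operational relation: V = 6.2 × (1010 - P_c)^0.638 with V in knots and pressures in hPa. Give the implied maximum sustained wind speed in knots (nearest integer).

123 kt

ΔP = 1010 − 902 = 108 mb.
108^0.638 ≈ 19.830.
V ≈ 6.2 × 19.830 ≈ 122.9 kt.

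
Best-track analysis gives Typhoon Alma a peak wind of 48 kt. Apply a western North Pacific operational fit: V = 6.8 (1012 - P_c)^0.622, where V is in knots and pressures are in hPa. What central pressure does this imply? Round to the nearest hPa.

989 hPa

ΔP = (V / 6.8)^(1/0.622) = (48/6.8)^1.608.
48/6.8 = 7.059; 7.059^1.608 ≈ 23.15 hPa.
P_c = 1012 − 23.15 = 988.85 ≈ 989 hPa.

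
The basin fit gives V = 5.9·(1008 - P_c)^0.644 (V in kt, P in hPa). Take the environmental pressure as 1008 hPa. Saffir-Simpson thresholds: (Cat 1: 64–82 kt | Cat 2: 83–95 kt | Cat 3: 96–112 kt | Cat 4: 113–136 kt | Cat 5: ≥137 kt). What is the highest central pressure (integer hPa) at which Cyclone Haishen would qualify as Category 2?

Category 2 begins at V = 83 kt.
Required ΔP = (83/5.9)^(1/0.644) = 14.068^1.553 ≈ 60.67 hPa.
P_c ≤ 1008 − 60.67 = 947.33, so the highest integer P_c is 947 hPa.

947 hPa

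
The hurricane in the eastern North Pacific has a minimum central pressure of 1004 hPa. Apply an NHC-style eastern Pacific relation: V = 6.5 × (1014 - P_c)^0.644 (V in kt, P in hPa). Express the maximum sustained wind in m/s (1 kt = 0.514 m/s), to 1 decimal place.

ΔP = 1014 − 1004 = 10 hPa.
V ≈ 6.5 × 10^0.644 = 6.5 × 4.406 ≈ 28.636 kt.
28.636 × 0.514 ≈ 14.72 m/s → 14.7 m/s.

14.7 m/s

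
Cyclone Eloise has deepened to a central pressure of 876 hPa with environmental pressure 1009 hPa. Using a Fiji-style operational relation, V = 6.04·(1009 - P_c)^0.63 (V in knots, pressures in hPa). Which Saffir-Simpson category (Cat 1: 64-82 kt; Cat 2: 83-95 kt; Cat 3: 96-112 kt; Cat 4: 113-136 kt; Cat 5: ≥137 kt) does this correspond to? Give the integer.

ΔP = 1009 − 876 = 133 hPa.
V ≈ 6.04 × 133^0.63 = 6.04 × 21.78 ≈ 132 kt.
132 kt falls in the Category 4 band.

4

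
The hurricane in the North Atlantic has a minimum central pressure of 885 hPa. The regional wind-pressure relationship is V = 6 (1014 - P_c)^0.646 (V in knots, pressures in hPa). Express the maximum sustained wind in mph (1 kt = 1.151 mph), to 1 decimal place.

ΔP = 1014 − 885 = 129 hPa.
V ≈ 6 × 129^0.646 = 6 × 23.091 ≈ 138.545 kt.
138.545 × 1.151 ≈ 159.47 mph → 159.5 mph.

159.5 mph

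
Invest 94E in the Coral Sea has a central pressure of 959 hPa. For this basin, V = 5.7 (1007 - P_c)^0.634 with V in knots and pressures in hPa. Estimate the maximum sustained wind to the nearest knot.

ΔP = 1007 − 959 = 48 hPa.
48^0.634 ≈ 11.639.
V ≈ 5.7 × 11.639 ≈ 66.3 kt.

66 kt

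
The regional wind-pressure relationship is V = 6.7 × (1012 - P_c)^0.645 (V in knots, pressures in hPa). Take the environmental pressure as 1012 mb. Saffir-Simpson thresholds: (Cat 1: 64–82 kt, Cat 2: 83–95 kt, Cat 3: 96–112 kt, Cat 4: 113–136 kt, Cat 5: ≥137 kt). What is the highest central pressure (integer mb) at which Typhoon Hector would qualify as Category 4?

932 mb

Category 4 begins at V = 113 kt.
Required ΔP = (113/6.7)^(1/0.645) = 16.866^1.550 ≈ 79.86 mb.
P_c ≤ 1012 − 79.86 = 932.14, so the highest integer P_c is 932 mb.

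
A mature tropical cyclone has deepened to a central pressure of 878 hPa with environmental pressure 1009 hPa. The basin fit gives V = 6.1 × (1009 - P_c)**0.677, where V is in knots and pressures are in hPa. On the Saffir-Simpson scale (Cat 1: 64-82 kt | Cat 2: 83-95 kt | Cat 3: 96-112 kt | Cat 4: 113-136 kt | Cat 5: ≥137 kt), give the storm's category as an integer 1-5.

ΔP = 1009 − 878 = 131 hPa.
V ≈ 6.1 × 131^0.677 = 6.1 × 27.13 ≈ 165 kt.
165 kt falls in the Category 5 band.

5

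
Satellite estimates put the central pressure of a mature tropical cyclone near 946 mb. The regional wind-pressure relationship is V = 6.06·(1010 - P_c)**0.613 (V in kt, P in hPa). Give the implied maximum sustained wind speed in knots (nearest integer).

ΔP = 1010 − 946 = 64 mb.
64^0.613 ≈ 12.799.
V ≈ 6.06 × 12.799 ≈ 77.6 kt.

78 kt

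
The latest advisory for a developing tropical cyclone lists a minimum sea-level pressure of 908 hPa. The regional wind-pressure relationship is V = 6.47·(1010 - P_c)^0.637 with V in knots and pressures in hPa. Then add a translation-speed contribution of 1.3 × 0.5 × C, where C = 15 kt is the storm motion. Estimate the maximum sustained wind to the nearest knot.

133 kt

ΔP = 1010 − 908 = 102 hPa.
102^0.637 ≈ 19.032.
V ≈ 6.47 × 19.032 ≈ 123.1 kt.
Translation term: 1.3 × 0.5 × 15 = 9.75 kt.
Corrected V ≈ 132.85 kt → 133 kt.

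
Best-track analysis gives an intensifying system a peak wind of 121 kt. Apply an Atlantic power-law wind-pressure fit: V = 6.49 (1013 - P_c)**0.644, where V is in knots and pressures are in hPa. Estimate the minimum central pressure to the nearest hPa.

919 hPa

ΔP = (V / 6.49)^(1/0.644) = (121/6.49)^1.553.
121/6.49 = 18.644; 18.644^1.553 ≈ 93.95 hPa.
P_c = 1013 − 93.95 = 919.05 ≈ 919 hPa.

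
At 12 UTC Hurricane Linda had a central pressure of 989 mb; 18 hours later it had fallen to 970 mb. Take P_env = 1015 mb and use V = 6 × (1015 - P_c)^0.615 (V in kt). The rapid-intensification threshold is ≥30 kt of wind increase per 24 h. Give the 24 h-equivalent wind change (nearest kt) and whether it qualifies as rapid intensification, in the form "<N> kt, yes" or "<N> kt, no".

24 kt, no

V₁: ΔP = 26, V ≈ 6 × 26^0.615 ≈ 44.50 kt.
V₂: ΔP = 45, V ≈ 6 × 45^0.615 ≈ 62.36 kt.
ΔV over 18 h = 17.86 kt → 24 h equivalent = 17.86 × 24/18 ≈ 23.81 kt.
24 kt < 30 kt ⇒ not rapid intensification.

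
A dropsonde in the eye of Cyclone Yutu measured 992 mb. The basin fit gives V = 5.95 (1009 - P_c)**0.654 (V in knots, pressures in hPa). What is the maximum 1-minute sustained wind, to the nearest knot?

ΔP = 1009 − 992 = 17 mb.
17^0.654 ≈ 6.378.
V ≈ 5.95 × 6.378 ≈ 38.0 kt.

38 kt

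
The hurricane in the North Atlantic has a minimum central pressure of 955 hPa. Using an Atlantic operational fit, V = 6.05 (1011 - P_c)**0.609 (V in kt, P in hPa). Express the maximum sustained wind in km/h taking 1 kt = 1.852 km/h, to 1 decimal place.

130.0 km/h

ΔP = 1011 − 955 = 56 hPa.
V ≈ 6.05 × 56^0.609 = 6.05 × 11.605 ≈ 70.210 kt.
70.210 × 1.852 ≈ 130.03 km/h → 130.0 km/h.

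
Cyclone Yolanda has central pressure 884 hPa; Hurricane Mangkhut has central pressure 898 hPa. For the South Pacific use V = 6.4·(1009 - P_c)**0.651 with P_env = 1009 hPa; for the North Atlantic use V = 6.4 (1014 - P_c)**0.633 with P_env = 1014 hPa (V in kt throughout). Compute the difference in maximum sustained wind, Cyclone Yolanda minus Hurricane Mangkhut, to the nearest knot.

19 kt

Cyclone Yolanda: ΔP = 125; V ≈ 6.4 × 125^0.651 ≈ 148.34 kt.
Hurricane Mangkhut: ΔP = 116; V ≈ 6.4 × 116^0.633 ≈ 129.71 kt.
Difference ≈ 148.34 − 129.71 = 18.63 → 19 kt.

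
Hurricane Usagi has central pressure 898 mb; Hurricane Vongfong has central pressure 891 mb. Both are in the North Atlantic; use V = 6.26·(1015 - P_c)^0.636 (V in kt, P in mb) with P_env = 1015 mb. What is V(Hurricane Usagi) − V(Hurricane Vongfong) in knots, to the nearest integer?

Hurricane Usagi: ΔP = 117; V ≈ 6.26 × 117^0.636 ≈ 129.40 kt.
Hurricane Vongfong: ΔP = 124; V ≈ 6.26 × 124^0.636 ≈ 134.27 kt.
Difference ≈ 129.40 − 134.27 = -4.87 → -5 kt.

-5 kt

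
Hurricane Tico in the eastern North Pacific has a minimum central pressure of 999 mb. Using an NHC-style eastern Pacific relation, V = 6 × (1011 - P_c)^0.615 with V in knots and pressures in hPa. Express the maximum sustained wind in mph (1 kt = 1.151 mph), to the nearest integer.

ΔP = 1011 − 999 = 12 mb.
V ≈ 6 × 12^0.615 = 6 × 4.610 ≈ 27.660 kt.
27.660 × 1.151 ≈ 31.84 mph → 32 mph.

32 mph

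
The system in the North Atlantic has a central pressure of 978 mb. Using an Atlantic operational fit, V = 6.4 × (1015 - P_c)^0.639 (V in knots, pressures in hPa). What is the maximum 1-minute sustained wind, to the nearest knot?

ΔP = 1015 − 978 = 37 mb.
37^0.639 ≈ 10.048.
V ≈ 6.4 × 10.048 ≈ 64.3 kt.

64 kt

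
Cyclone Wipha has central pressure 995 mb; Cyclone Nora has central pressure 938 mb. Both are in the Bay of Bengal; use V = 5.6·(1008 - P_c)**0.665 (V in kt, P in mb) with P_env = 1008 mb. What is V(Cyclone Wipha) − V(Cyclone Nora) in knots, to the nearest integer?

-64 kt

Cyclone Wipha: ΔP = 13; V ≈ 5.6 × 13^0.665 ≈ 30.83 kt.
Cyclone Nora: ΔP = 70; V ≈ 5.6 × 70^0.665 ≈ 94.44 kt.
Difference ≈ 30.83 − 94.44 = -63.61 → -64 kt.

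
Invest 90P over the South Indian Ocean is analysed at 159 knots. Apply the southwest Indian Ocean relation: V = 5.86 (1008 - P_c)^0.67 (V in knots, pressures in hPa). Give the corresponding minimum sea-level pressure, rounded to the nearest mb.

ΔP = (V / 5.86)^(1/0.67) = (159/5.86)^1.493.
159/5.86 = 27.133; 27.133^1.493 ≈ 137.90 mb.
P_c = 1008 − 137.90 = 870.10 ≈ 870 mb.

870 mb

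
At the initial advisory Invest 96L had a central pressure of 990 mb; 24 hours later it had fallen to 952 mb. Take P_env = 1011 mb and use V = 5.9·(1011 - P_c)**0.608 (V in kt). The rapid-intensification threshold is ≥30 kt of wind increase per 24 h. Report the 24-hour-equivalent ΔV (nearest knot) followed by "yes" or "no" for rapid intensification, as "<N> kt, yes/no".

33 kt, yes

V₁: ΔP = 21, V ≈ 5.9 × 21^0.608 ≈ 37.56 kt.
V₂: ΔP = 59, V ≈ 5.9 × 59^0.608 ≈ 70.39 kt.
ΔV over 24 h = 32.83 kt → 24 h equivalent = 32.83 × 24/24 ≈ 32.83 kt.
33 kt ≥ 30 kt ⇒ rapid intensification.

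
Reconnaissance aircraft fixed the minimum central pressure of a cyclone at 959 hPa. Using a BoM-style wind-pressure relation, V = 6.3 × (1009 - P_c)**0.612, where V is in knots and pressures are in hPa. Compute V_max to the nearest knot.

ΔP = 1009 − 959 = 50 hPa.
50^0.612 ≈ 10.959.
V ≈ 6.3 × 10.959 ≈ 69.0 kt.

69 kt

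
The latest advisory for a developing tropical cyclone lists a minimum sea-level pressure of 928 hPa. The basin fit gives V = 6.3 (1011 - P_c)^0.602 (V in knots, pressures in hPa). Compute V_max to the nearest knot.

ΔP = 1011 − 928 = 83 hPa.
83^0.602 ≈ 14.298.
V ≈ 6.3 × 14.298 ≈ 90.1 kt.

90 kt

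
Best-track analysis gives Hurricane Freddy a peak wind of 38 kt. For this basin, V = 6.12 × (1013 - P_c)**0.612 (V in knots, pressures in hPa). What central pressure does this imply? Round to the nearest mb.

ΔP = (V / 6.12)^(1/0.612) = (38/6.12)^1.634.
38/6.12 = 6.209; 6.209^1.634 ≈ 19.76 mb.
P_c = 1013 − 19.76 = 993.24 ≈ 993 mb.

993 mb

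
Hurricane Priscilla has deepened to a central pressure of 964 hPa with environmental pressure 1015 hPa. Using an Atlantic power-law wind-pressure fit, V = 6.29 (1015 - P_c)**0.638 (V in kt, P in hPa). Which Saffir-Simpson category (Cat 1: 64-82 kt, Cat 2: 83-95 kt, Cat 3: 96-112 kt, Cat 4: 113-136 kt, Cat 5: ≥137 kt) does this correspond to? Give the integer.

1

ΔP = 1015 − 964 = 51 hPa.
V ≈ 6.29 × 51^0.638 = 6.29 × 12.29 ≈ 77 kt.
77 kt falls in the Category 1 band.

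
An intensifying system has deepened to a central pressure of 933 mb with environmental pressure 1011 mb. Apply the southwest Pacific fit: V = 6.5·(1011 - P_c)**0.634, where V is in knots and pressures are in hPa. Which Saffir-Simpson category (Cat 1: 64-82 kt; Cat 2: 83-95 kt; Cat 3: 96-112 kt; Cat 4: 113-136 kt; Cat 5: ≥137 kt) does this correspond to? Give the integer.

3

ΔP = 1011 − 933 = 78 mb.
V ≈ 6.5 × 78^0.634 = 6.5 × 15.83 ≈ 103 kt.
103 kt falls in the Category 3 band.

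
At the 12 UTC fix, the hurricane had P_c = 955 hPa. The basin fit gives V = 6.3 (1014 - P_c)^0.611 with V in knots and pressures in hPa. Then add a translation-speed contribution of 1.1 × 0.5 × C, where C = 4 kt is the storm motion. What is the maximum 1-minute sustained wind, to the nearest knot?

ΔP = 1014 − 955 = 59 hPa.
59^0.611 ≈ 12.078.
V ≈ 6.3 × 12.078 ≈ 76.1 kt.
Translation term: 1.1 × 0.5 × 4 = 2.2 kt.
Corrected V ≈ 78.3 kt → 78 kt.

78 kt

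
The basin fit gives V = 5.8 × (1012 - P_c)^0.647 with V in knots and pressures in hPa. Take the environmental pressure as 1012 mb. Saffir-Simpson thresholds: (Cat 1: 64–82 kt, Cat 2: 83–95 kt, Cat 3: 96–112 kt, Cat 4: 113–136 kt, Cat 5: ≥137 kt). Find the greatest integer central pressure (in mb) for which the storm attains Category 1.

Category 1 begins at V = 64 kt.
Required ΔP = (64/5.8)^(1/0.647) = 11.034^1.546 ≈ 40.90 mb.
P_c ≤ 1012 − 40.90 = 971.10, so the highest integer P_c is 971 mb.

971 mb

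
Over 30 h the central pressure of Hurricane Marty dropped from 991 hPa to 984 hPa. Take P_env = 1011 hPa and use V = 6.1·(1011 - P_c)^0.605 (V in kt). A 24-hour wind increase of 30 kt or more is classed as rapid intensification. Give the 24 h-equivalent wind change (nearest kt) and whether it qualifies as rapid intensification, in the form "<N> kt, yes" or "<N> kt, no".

6 kt, no

V₁: ΔP = 20, V ≈ 6.1 × 20^0.605 ≈ 37.36 kt.
V₂: ΔP = 27, V ≈ 6.1 × 27^0.605 ≈ 44.80 kt.
ΔV over 30 h = 7.44 kt → 24 h equivalent = 7.44 × 24/30 ≈ 5.95 kt.
6 kt < 30 kt ⇒ not rapid intensification.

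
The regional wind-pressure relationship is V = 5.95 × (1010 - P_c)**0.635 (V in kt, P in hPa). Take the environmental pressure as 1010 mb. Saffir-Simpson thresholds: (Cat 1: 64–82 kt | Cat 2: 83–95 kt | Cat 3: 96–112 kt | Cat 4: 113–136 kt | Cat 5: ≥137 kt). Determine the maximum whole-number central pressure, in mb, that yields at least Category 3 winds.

930 mb

Category 3 begins at V = 96 kt.
Required ΔP = (96/5.95)^(1/0.635) = 16.134^1.575 ≈ 79.79 mb.
P_c ≤ 1010 − 79.79 = 930.21, so the highest integer P_c is 930 mb.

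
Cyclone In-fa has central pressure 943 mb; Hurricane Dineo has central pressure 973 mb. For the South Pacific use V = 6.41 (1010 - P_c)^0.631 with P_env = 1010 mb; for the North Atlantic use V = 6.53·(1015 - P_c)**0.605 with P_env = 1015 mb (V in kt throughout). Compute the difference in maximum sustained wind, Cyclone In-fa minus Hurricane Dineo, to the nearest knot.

28 kt

Cyclone In-fa: ΔP = 67; V ≈ 6.41 × 67^0.631 ≈ 91.01 kt.
Hurricane Dineo: ΔP = 42; V ≈ 6.53 × 42^0.605 ≈ 62.66 kt.
Difference ≈ 91.01 − 62.66 = 28.35 → 28 kt.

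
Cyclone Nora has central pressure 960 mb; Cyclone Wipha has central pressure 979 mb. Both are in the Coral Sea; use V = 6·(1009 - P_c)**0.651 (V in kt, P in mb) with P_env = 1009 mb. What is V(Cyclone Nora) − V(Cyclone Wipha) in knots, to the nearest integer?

21 kt

Cyclone Nora: ΔP = 49; V ≈ 6 × 49^0.651 ≈ 75.59 kt.
Cyclone Wipha: ΔP = 30; V ≈ 6 × 30^0.651 ≈ 54.92 kt.
Difference ≈ 75.59 − 54.92 = 20.67 → 21 kt.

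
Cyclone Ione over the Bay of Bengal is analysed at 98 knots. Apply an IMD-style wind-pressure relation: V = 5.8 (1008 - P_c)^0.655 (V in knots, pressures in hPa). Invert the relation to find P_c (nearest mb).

933 mb

ΔP = (V / 5.8)^(1/0.655) = (98/5.8)^1.527.
98/5.8 = 16.897; 16.897^1.527 ≈ 74.90 mb.
P_c = 1008 − 74.90 = 933.10 ≈ 933 mb.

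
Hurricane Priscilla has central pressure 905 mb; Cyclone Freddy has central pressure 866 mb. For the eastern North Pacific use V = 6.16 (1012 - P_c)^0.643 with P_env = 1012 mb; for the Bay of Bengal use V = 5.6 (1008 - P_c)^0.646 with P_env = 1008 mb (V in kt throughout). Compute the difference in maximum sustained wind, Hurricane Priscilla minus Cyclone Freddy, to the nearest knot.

Hurricane Priscilla: ΔP = 107; V ≈ 6.16 × 107^0.643 ≈ 124.30 kt.
Cyclone Freddy: ΔP = 142; V ≈ 5.6 × 142^0.646 ≈ 137.58 kt.
Difference ≈ 124.30 − 137.58 = -13.28 → -13 kt.

-13 kt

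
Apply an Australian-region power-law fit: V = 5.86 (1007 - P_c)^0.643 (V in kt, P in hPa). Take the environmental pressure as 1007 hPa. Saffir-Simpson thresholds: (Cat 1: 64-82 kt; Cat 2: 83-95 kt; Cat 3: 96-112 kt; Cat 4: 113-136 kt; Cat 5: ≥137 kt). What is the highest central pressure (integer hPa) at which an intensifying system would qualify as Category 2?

945 hPa

Category 2 begins at V = 83 kt.
Required ΔP = (83/5.86)^(1/0.643) = 14.164^1.555 ≈ 61.71 hPa.
P_c ≤ 1007 − 61.71 = 945.29, so the highest integer P_c is 945 hPa.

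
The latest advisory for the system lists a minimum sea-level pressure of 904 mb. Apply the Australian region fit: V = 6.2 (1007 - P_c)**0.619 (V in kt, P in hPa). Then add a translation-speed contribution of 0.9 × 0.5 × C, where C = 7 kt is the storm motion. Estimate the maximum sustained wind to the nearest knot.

ΔP = 1007 − 904 = 103 mb.
103^0.619 ≈ 17.618.
V ≈ 6.2 × 17.618 ≈ 109.2 kt.
Translation term: 0.9 × 0.5 × 7 = 3.15 kt.
Corrected V ≈ 112.35 kt → 112 kt.

112 kt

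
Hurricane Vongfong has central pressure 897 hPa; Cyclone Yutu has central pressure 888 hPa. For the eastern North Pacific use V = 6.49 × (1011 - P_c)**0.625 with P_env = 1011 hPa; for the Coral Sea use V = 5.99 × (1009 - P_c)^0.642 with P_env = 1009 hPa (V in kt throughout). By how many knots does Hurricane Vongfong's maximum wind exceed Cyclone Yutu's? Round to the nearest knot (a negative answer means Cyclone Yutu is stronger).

-5 kt

Hurricane Vongfong: ΔP = 114; V ≈ 6.49 × 114^0.625 ≈ 125.26 kt.
Cyclone Yutu: ΔP = 121; V ≈ 5.99 × 121^0.642 ≈ 130.19 kt.
Difference ≈ 125.26 − 130.19 = -4.93 → -5 kt.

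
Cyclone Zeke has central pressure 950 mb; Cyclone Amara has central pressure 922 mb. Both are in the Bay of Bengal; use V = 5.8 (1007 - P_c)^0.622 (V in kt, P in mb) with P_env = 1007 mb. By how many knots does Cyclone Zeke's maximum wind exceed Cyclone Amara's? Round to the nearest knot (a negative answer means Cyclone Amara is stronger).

Cyclone Zeke: ΔP = 57; V ≈ 5.8 × 57^0.622 ≈ 71.71 kt.
Cyclone Amara: ΔP = 85; V ≈ 5.8 × 85^0.622 ≈ 91.94 kt.
Difference ≈ 71.71 − 91.94 = -20.23 → -20 kt.

-20 kt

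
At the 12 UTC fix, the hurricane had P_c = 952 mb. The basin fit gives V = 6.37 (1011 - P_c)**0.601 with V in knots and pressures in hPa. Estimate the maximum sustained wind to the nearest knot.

ΔP = 1011 − 952 = 59 mb.
59^0.601 ≈ 11.595.
V ≈ 6.37 × 11.595 ≈ 73.9 kt.

74 kt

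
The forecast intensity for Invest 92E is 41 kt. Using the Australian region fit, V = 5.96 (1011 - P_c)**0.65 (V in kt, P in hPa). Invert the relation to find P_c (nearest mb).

ΔP = (V / 5.96)^(1/0.65) = (41/5.96)^1.538.
41/5.96 = 6.879; 6.879^1.538 ≈ 19.43 mb.
P_c = 1011 − 19.43 = 991.57 ≈ 992 mb.

992 mb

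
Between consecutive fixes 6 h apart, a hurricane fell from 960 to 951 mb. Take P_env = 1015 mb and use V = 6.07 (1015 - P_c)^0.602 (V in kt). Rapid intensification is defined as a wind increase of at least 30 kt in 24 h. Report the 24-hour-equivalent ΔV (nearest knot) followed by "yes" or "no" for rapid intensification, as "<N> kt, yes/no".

V₁: ΔP = 55, V ≈ 6.07 × 55^0.602 ≈ 67.75 kt.
V₂: ΔP = 64, V ≈ 6.07 × 64^0.602 ≈ 74.22 kt.
ΔV over 6 h = 6.47 kt → 24 h equivalent = 6.47 × 24/6 ≈ 25.88 kt.
26 kt < 30 kt ⇒ not rapid intensification.

26 kt, no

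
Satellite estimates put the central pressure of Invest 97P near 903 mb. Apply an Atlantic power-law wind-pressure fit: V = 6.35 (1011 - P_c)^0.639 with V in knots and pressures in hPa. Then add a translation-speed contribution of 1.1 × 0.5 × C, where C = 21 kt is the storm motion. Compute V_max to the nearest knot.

ΔP = 1011 − 903 = 108 mb.
108^0.639 ≈ 19.923.
V ≈ 6.35 × 19.923 ≈ 126.5 kt.
Translation term: 1.1 × 0.5 × 21 = 11.55 kt.
Corrected V ≈ 138.05 kt → 138 kt.

138 kt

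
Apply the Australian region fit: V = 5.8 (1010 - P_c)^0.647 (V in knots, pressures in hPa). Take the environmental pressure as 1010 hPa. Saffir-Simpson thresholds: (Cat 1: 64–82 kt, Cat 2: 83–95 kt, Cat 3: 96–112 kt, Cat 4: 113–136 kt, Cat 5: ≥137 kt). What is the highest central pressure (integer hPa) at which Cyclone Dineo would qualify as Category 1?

969 hPa

Category 1 begins at V = 64 kt.
Required ΔP = (64/5.8)^(1/0.647) = 11.034^1.546 ≈ 40.90 hPa.
P_c ≤ 1010 − 40.90 = 969.10, so the highest integer P_c is 969 hPa.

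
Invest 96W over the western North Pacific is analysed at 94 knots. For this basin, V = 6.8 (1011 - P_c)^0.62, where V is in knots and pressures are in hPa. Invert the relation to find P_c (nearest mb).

942 mb

ΔP = (V / 6.8)^(1/0.62) = (94/6.8)^1.613.
94/6.8 = 13.824; 13.824^1.613 ≈ 69.14 mb.
P_c = 1011 − 69.14 = 941.86 ≈ 942 mb.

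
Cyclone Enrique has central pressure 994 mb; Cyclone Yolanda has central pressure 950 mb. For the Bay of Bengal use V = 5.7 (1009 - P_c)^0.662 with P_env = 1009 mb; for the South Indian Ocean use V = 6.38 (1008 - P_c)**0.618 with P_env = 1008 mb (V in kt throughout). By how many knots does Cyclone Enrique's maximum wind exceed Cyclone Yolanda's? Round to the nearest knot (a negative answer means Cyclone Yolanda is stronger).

-44 kt

Cyclone Enrique: ΔP = 15; V ≈ 5.7 × 15^0.662 ≈ 34.23 kt.
Cyclone Yolanda: ΔP = 58; V ≈ 6.38 × 58^0.618 ≈ 78.45 kt.
Difference ≈ 34.23 − 78.45 = -44.22 → -44 kt.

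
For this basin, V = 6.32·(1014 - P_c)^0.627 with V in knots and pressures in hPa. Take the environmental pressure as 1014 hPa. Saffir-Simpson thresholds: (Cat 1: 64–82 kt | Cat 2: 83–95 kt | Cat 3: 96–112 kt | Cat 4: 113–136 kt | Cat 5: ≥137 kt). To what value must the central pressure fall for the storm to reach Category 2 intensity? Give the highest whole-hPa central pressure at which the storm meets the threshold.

953 hPa

Category 2 begins at V = 83 kt.
Required ΔP = (83/6.32)^(1/0.627) = 13.133^1.595 ≈ 60.77 hPa.
P_c ≤ 1014 − 60.77 = 953.23, so the highest integer P_c is 953 hPa.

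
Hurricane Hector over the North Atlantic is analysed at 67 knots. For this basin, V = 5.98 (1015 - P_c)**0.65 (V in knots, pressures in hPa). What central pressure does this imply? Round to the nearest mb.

974 mb

ΔP = (V / 5.98)^(1/0.65) = (67/5.98)^1.538.
67/5.98 = 11.204; 11.204^1.538 ≈ 41.15 mb.
P_c = 1015 − 41.15 = 973.85 ≈ 974 mb.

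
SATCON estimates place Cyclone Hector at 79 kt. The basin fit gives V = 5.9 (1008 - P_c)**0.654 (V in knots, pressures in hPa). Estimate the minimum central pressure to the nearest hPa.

ΔP = (V / 5.9)^(1/0.654) = (79/5.9)^1.529.
79/5.9 = 13.390; 13.390^1.529 ≈ 52.83 hPa.
P_c = 1008 − 52.83 = 955.17 ≈ 955 hPa.

955 hPa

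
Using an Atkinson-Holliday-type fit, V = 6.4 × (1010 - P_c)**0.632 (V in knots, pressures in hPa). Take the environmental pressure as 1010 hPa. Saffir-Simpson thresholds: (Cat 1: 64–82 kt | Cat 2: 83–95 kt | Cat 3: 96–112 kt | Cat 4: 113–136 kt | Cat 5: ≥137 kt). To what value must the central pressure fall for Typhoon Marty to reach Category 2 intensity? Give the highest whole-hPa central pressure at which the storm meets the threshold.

Category 2 begins at V = 83 kt.
Required ΔP = (83/6.4)^(1/0.632) = 12.969^1.582 ≈ 57.67 hPa.
P_c ≤ 1010 − 57.67 = 952.33, so the highest integer P_c is 952 hPa.

952 hPa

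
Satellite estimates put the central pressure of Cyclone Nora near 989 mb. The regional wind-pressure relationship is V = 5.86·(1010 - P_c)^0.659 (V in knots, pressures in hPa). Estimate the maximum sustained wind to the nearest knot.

44 kt

ΔP = 1010 − 989 = 21 mb.
21^0.659 ≈ 7.436.
V ≈ 5.86 × 7.436 ≈ 43.6 kt.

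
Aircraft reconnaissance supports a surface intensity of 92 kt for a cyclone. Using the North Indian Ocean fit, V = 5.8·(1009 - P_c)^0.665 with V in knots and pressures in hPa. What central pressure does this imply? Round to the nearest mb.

945 mb

ΔP = (V / 5.8)^(1/0.665) = (92/5.8)^1.504.
92/5.8 = 15.862; 15.862^1.504 ≈ 63.83 mb.
P_c = 1009 − 63.83 = 945.17 ≈ 945 mb.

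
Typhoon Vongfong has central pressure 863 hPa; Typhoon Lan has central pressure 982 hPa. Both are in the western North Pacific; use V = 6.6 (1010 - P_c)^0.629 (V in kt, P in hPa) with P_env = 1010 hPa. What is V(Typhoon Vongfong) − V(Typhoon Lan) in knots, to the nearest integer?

99 kt

Typhoon Vongfong: ΔP = 147; V ≈ 6.6 × 147^0.629 ≈ 152.33 kt.
Typhoon Lan: ΔP = 28; V ≈ 6.6 × 28^0.629 ≈ 53.68 kt.
Difference ≈ 152.33 − 53.68 = 98.65 → 99 kt.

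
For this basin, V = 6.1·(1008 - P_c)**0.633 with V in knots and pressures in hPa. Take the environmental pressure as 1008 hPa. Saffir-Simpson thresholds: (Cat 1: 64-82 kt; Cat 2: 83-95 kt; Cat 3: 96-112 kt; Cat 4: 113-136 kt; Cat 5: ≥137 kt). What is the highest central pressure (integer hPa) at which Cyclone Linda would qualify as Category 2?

Category 2 begins at V = 83 kt.
Required ΔP = (83/6.1)^(1/0.633) = 13.607^1.580 ≈ 61.81 hPa.
P_c ≤ 1008 − 61.81 = 946.19, so the highest integer P_c is 946 hPa.

946 hPa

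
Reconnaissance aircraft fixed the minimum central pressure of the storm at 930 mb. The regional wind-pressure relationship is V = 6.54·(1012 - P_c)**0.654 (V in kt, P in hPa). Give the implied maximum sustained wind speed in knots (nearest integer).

ΔP = 1012 − 930 = 82 mb.
82^0.654 ≈ 17.850.
V ≈ 6.54 × 17.850 ≈ 116.7 kt.

117 kt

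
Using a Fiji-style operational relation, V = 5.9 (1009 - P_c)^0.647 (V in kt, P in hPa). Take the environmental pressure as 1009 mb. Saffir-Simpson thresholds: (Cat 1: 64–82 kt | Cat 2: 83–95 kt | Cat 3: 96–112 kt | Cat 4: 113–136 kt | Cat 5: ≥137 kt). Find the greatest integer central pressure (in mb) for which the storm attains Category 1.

969 mb

Category 1 begins at V = 64 kt.
Required ΔP = (64/5.9)^(1/0.647) = 10.847^1.546 ≈ 39.83 mb.
P_c ≤ 1009 − 39.83 = 969.17, so the highest integer P_c is 969 mb.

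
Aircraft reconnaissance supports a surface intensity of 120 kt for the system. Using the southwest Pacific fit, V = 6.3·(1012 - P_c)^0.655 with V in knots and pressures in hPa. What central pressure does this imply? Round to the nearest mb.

922 mb

ΔP = (V / 6.3)^(1/0.655) = (120/6.3)^1.527.
120/6.3 = 19.048; 19.048^1.527 ≈ 89.94 mb.
P_c = 1012 − 89.94 = 922.06 ≈ 922 mb.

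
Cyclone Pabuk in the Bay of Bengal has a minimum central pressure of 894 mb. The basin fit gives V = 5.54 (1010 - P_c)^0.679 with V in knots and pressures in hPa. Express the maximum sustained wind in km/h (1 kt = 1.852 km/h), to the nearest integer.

259 km/h

ΔP = 1010 − 894 = 116 mb.
V ≈ 5.54 × 116^0.679 = 5.54 × 25.221 ≈ 139.726 kt.
139.726 × 1.852 ≈ 258.77 km/h → 259 km/h.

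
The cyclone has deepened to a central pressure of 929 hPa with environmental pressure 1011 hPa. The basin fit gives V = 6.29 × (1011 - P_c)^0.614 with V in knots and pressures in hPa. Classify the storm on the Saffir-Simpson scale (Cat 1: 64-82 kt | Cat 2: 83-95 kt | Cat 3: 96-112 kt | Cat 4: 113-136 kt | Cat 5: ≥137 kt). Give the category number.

2

ΔP = 1011 − 929 = 82 hPa.
V ≈ 6.29 × 82^0.614 = 6.29 × 14.97 ≈ 94 kt.
94 kt falls in the Category 2 band.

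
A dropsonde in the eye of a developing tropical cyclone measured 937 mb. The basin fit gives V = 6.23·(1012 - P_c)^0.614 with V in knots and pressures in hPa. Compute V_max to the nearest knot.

88 kt

ΔP = 1012 − 937 = 75 mb.
75^0.614 ≈ 14.167.
V ≈ 6.23 × 14.167 ≈ 88.3 kt.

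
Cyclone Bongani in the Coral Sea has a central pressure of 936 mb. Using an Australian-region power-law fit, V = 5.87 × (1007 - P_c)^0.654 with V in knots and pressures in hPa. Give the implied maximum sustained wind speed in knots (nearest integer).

95 kt

ΔP = 1007 − 936 = 71 mb.
71^0.654 ≈ 16.245.
V ≈ 5.87 × 16.245 ≈ 95.4 kt.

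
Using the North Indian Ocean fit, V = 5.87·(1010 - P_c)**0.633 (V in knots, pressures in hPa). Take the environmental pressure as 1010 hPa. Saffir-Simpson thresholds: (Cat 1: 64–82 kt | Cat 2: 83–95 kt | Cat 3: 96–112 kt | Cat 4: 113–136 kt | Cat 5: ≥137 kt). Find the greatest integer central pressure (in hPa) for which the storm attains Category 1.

966 hPa

Category 1 begins at V = 64 kt.
Required ΔP = (64/5.87)^(1/0.633) = 10.903^1.580 ≈ 43.56 hPa.
P_c ≤ 1010 − 43.56 = 966.44, so the highest integer P_c is 966 hPa.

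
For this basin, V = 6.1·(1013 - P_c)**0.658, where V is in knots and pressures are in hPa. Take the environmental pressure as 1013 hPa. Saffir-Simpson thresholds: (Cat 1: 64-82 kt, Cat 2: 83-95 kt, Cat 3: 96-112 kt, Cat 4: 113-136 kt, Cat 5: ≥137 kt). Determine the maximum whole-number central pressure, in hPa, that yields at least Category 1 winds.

977 hPa

Category 1 begins at V = 64 kt.
Required ΔP = (64/6.1)^(1/0.658) = 10.492^1.520 ≈ 35.60 hPa.
P_c ≤ 1013 − 35.60 = 977.40, so the highest integer P_c is 977 hPa.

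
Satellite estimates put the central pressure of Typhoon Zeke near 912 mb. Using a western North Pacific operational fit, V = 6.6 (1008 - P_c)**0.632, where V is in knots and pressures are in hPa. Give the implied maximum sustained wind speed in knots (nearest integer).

118 kt

ΔP = 1008 − 912 = 96 mb.
96^0.632 ≈ 17.898.
V ≈ 6.6 × 17.898 ≈ 118.1 kt.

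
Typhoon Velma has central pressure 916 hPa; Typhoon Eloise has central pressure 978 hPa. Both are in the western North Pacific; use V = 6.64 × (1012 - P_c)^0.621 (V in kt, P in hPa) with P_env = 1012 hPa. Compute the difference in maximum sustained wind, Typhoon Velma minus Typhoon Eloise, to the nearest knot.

54 kt

Typhoon Velma: ΔP = 96; V ≈ 6.64 × 96^0.621 ≈ 113.02 kt.
Typhoon Eloise: ΔP = 34; V ≈ 6.64 × 34^0.621 ≈ 59.32 kt.
Difference ≈ 113.02 − 59.32 = 53.70 → 54 kt.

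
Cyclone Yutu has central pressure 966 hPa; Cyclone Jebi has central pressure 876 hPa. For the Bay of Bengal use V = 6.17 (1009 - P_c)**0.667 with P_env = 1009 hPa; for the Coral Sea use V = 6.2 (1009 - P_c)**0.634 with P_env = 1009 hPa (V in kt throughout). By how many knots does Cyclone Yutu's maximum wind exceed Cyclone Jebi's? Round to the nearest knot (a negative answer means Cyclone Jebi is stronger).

Cyclone Yutu: ΔP = 43; V ≈ 6.17 × 43^0.667 ≈ 75.82 kt.
Cyclone Jebi: ΔP = 133; V ≈ 6.2 × 133^0.634 ≈ 137.69 kt.
Difference ≈ 75.82 − 137.69 = -61.87 → -62 kt.

-62 kt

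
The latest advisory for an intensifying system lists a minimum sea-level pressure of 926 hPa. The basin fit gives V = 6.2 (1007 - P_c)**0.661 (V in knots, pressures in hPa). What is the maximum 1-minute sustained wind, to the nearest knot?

113 kt

ΔP = 1007 − 926 = 81 hPa.
81^0.661 ≈ 18.260.
V ≈ 6.2 × 18.260 ≈ 113.2 kt.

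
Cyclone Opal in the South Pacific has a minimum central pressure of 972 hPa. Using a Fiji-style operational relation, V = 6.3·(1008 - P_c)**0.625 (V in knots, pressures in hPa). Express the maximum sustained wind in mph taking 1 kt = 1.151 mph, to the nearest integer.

68 mph

ΔP = 1008 − 972 = 36 hPa.
V ≈ 6.3 × 36^0.625 = 6.3 × 9.391 ≈ 59.160 kt.
59.160 × 1.151 ≈ 68.09 mph → 68 mph.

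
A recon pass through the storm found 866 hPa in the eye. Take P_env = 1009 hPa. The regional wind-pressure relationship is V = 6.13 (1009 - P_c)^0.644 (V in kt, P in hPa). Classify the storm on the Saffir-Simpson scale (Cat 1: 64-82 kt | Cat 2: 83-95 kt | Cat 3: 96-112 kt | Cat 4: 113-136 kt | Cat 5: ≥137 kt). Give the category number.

ΔP = 1009 − 866 = 143 hPa.
V ≈ 6.13 × 143^0.644 = 6.13 × 24.44 ≈ 150 kt.
150 kt falls in the Category 5 band.

5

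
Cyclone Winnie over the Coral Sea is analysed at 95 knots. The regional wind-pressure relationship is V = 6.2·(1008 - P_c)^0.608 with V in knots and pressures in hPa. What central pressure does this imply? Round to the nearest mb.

ΔP = (V / 6.2)^(1/0.608) = (95/6.2)^1.645.
95/6.2 = 15.323; 15.323^1.645 ≈ 89.03 mb.
P_c = 1008 − 89.03 = 918.97 ≈ 919 mb.

919 mb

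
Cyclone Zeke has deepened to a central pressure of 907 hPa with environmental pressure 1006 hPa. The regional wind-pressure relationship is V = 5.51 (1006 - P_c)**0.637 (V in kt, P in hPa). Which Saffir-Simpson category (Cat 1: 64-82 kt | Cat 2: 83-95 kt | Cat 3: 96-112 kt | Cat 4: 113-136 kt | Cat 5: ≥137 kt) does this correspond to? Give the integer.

3

ΔP = 1006 − 907 = 99 hPa.
V ≈ 5.51 × 99^0.637 = 5.51 × 18.67 ≈ 103 kt.
103 kt falls in the Category 3 band.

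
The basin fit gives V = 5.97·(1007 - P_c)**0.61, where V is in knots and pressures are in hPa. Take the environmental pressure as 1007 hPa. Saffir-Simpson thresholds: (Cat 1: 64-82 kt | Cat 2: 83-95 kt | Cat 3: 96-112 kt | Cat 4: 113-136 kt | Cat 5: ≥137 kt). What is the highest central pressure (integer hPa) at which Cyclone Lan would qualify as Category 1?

Category 1 begins at V = 64 kt.
Required ΔP = (64/5.97)^(1/0.61) = 10.720^1.639 ≈ 48.85 hPa.
P_c ≤ 1007 − 48.85 = 958.15, so the highest integer P_c is 958 hPa.

958 hPa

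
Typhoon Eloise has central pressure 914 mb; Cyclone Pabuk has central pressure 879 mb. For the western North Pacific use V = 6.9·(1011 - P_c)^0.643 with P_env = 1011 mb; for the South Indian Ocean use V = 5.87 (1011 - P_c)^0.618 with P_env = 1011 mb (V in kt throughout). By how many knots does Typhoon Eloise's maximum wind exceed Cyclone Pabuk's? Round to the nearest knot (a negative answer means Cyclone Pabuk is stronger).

11 kt

Typhoon Eloise: ΔP = 97; V ≈ 6.9 × 97^0.643 ≈ 130.72 kt.
Cyclone Pabuk: ΔP = 132; V ≈ 5.87 × 132^0.618 ≈ 119.99 kt.
Difference ≈ 130.72 − 119.99 = 10.73 → 11 kt.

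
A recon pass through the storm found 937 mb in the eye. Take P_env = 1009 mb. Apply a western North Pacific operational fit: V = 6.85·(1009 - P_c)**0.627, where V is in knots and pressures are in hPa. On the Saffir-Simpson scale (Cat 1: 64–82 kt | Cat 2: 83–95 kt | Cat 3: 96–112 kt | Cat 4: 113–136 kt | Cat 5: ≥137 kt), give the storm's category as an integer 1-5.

ΔP = 1009 − 937 = 72 mb.
V ≈ 6.85 × 72^0.627 = 6.85 × 14.61 ≈ 100 kt.
100 kt falls in the Category 3 band.

3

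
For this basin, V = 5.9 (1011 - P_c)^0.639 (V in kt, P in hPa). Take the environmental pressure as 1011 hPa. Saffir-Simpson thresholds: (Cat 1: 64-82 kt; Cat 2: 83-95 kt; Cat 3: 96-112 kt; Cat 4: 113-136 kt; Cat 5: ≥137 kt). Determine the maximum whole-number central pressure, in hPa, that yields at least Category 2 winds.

948 hPa

Category 2 begins at V = 83 kt.
Required ΔP = (83/5.9)^(1/0.639) = 14.068^1.565 ≈ 62.65 hPa.
P_c ≤ 1011 − 62.65 = 948.35, so the highest integer P_c is 948 hPa.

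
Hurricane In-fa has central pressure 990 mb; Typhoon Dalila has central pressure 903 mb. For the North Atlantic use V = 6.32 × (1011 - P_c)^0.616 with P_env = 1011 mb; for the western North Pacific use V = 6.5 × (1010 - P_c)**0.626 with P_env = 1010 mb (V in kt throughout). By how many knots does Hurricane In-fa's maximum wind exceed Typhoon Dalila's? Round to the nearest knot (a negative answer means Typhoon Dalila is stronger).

-80 kt

Hurricane In-fa: ΔP = 21; V ≈ 6.32 × 21^0.616 ≈ 41.23 kt.
Typhoon Dalila: ΔP = 107; V ≈ 6.5 × 107^0.626 ≈ 121.15 kt.
Difference ≈ 41.23 − 121.15 = -79.92 → -80 kt.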